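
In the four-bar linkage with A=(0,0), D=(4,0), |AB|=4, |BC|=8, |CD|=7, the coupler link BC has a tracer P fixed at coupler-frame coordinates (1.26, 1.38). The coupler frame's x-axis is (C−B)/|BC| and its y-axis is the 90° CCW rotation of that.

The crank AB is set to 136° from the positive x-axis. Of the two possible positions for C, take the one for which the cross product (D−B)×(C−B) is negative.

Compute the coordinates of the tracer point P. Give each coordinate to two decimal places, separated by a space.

-1.23 1.89

A=(0,0), D=(4.00,0)
B = A + 4.00·(cos136°, sin136°) = (-2.8774, 2.7786)
|BD| = 7.4175
circle(B,8.00) ∩ circle(D,7.00): a=4.7199, h=6.4593
  candidates: C₊=(3.9185,6.9995) cross=47.912; C₋=(-0.9209,-4.9784) cross=-47.912
  mode - wants cross < 0 → take C=(-0.9209,-4.9784) (cross=-47.912)
ex = (C−B)/|BC| = (0.2446,-0.9696); ey = (0.9696,0.2446)
P = B + 1.26·ex + 1.38·ey = (-1.2311,1.8944)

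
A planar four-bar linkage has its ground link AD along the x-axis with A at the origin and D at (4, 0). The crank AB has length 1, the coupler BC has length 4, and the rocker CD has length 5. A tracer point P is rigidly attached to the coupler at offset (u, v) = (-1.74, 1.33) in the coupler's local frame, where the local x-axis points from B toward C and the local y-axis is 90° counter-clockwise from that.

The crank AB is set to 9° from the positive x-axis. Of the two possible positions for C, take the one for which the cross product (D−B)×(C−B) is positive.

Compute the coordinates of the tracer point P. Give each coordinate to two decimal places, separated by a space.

-0.44 -1.51

A=(0,0), D=(4.00,0)
B = A + 1.00·(cos9°, sin9°) = (0.9877, 0.1564)
|BD| = 3.0164
circle(B,4.00) ∩ circle(D,5.00): a=0.0163, h=4.0000
  candidates: C₊=(1.2114,4.1502) cross=12.065; C₋=(0.7965,-3.8390) cross=-12.065
  mode + wants cross > 0 → take C=(1.2114,4.1502) (cross=12.065)
ex = (C−B)/|BC| = (0.0559,0.9984); ey = (-0.9984,0.0559)
P = B + -1.74·ex + 1.33·ey = (-0.4376,-1.5064)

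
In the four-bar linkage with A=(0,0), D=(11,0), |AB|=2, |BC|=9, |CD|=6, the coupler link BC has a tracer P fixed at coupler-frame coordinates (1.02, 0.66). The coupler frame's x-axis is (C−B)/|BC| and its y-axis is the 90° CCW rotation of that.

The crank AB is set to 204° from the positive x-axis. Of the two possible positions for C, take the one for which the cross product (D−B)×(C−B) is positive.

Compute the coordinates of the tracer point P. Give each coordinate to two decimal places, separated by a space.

A=(0,0), D=(11.00,0)
B = A + 2.00·(cos204°, sin204°) = (-1.8271, -0.8135)
|BD| = 12.8529
circle(B,9.00) ∩ circle(D,6.00): a=8.1770, h=3.7598
  candidates: C₊=(6.0956,3.4564) cross=48.325; C₋=(6.5715,-4.0483) cross=-48.325
  mode + wants cross > 0 → take C=(6.0956,3.4564) (cross=48.325)
ex = (C−B)/|BC| = (0.8803,0.4744); ey = (-0.4744,0.8803)
P = B + 1.02·ex + 0.66·ey = (-1.2423,0.2514)

-1.24 0.25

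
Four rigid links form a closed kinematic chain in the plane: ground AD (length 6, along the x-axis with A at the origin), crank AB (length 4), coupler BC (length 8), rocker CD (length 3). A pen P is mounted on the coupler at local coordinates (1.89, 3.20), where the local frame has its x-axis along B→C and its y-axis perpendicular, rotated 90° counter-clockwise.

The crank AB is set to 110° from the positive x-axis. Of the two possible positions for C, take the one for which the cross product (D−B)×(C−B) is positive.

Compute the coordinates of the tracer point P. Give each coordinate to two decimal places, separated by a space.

A=(0,0), D=(6.00,0)
B = A + 4.00·(cos110°, sin110°) = (-1.3681, 3.7588)
|BD| = 8.2715
circle(B,8.00) ∩ circle(D,3.00): a=7.4604, h=2.8883
  candidates: C₊=(6.5901,2.9414) cross=23.890; C₋=(3.9650,-2.2043) cross=-23.890
  mode + wants cross > 0 → take C=(6.5901,2.9414) (cross=23.890)
ex = (C−B)/|BC| = (0.9948,-0.1022); ey = (0.1022,0.9948)
P = B + 1.89·ex + 3.20·ey = (0.8390,6.7489)

0.84 6.75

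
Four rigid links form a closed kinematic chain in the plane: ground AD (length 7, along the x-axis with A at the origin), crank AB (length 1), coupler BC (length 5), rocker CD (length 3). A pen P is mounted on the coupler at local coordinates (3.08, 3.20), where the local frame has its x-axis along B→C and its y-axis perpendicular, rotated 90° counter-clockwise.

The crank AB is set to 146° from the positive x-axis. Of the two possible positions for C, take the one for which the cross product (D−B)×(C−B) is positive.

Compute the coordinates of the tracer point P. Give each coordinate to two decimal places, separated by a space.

1.99 3.99

A=(0,0), D=(7.00,0)
B = A + 1.00·(cos146°, sin146°) = (-0.8290, 0.5592)
|BD| = 7.8490
circle(B,5.00) ∩ circle(D,3.00): a=4.9437, h=0.7480
  candidates: C₊=(4.1554,0.9531) cross=5.871; C₋=(4.0488,-0.5391) cross=-5.871
  mode + wants cross > 0 → take C=(4.1554,0.9531) (cross=5.871)
ex = (C−B)/|BC| = (0.9969,0.0788); ey = (-0.0788,0.9969)
P = B + 3.08·ex + 3.20·ey = (1.9893,3.9919)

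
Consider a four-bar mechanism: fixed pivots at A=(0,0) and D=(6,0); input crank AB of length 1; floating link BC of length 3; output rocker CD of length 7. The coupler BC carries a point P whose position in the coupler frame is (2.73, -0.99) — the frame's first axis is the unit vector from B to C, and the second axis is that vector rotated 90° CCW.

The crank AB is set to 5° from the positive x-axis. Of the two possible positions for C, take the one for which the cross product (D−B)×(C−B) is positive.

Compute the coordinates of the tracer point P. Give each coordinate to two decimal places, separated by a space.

A=(0,0), D=(6.00,0)
B = A + 1.00·(cos5°, sin5°) = (0.9962, 0.0872)
|BD| = 5.0046
circle(B,3.00) ∩ circle(D,7.00): a=-1.4941, h=2.6015
  candidates: C₊=(-0.4523,2.7143) cross=13.019; C₋=(-0.5430,-2.4879) cross=-13.019
  mode + wants cross > 0 → take C=(-0.4523,2.7143) (cross=13.019)
ex = (C−B)/|BC| = (-0.4828,0.8757); ey = (-0.8757,-0.4828)
P = B + 2.73·ex + -0.99·ey = (0.5450,2.9558)

0.54 2.96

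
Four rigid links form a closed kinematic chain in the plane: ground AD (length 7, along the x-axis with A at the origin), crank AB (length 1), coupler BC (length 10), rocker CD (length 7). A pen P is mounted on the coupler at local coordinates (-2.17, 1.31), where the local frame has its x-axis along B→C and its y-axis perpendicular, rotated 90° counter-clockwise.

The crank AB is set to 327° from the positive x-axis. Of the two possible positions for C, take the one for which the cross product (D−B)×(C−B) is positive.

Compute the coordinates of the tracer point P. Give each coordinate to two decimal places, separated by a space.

-1.58 -1.32

A=(0,0), D=(7.00,0)
B = A + 1.00·(cos327°, sin327°) = (0.8387, -0.5446)
|BD| = 6.1854
circle(B,10.00) ∩ circle(D,7.00): a=7.2153, h=6.9238
  candidates: C₊=(7.4163,6.9876) cross=42.826; C₋=(8.6356,-6.8062) cross=-42.826
  mode + wants cross > 0 → take C=(7.4163,6.9876) (cross=42.826)
ex = (C−B)/|BC| = (0.6578,0.7532); ey = (-0.7532,0.6578)
P = B + -2.17·ex + 1.31·ey = (-1.5754,-1.3175)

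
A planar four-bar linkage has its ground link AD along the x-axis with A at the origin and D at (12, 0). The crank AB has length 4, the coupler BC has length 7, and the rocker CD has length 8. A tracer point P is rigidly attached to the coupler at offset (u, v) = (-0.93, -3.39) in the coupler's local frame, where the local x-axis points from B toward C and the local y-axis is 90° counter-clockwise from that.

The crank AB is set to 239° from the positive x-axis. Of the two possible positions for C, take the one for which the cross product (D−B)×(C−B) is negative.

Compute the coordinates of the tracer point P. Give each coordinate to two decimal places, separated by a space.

A=(0,0), D=(12.00,0)
B = A + 4.00·(cos239°, sin239°) = (-2.0602, -3.4287)
|BD| = 14.4722
circle(B,7.00) ∩ circle(D,8.00): a=6.7178, h=1.9674
  candidates: C₊=(4.0003,0.0742) cross=28.472; C₋=(4.9325,-3.7485) cross=-28.472
  mode - wants cross < 0 → take C=(4.9325,-3.7485) (cross=-28.472)
ex = (C−B)/|BC| = (0.9990,-0.0457); ey = (0.0457,0.9990)
P = B + -0.93·ex + -3.39·ey = (-3.1441,-6.7726)

-3.14 -6.77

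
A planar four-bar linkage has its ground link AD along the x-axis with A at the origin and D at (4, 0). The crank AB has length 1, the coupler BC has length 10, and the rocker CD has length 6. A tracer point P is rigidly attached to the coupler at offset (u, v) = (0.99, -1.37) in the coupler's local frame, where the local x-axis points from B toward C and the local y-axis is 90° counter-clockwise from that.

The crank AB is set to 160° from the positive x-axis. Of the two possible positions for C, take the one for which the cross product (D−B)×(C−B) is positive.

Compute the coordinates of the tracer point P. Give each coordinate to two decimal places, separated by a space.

A=(0,0), D=(4.00,0)
B = A + 1.00·(cos160°, sin160°) = (-0.9397, 0.3420)
|BD| = 4.9515
circle(B,10.00) ∩ circle(D,6.00): a=8.9384, h=4.4838
  candidates: C₊=(8.2871,4.1977) cross=22.202; C₋=(7.6677,-4.7485) cross=-22.202
  mode + wants cross > 0 → take C=(8.2871,4.1977) (cross=22.202)
ex = (C−B)/|BC| = (0.9227,0.3856); ey = (-0.3856,0.9227)
P = B + 0.99·ex + -1.37·ey = (0.5020,-0.5403)

0.50 -0.54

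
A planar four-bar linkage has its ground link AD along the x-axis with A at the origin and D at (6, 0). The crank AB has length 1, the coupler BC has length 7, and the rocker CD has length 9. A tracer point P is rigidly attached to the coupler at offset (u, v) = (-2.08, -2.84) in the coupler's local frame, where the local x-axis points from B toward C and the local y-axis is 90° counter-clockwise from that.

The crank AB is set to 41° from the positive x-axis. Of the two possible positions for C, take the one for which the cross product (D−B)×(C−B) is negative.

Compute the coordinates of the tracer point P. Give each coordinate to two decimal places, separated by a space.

A=(0,0), D=(6.00,0)
B = A + 1.00·(cos41°, sin41°) = (0.7547, 0.6561)
|BD| = 5.2862
circle(B,7.00) ∩ circle(D,9.00): a=-0.3837, h=6.9895
  candidates: C₊=(1.2414,7.6391) cross=36.947; C₋=(-0.4935,-6.2318) cross=-36.947
  mode - wants cross < 0 → take C=(-0.4935,-6.2318) (cross=-36.947)
ex = (C−B)/|BC| = (-0.1783,-0.9840); ey = (0.9840,-0.1783)
P = B + -2.08·ex + -2.84·ey = (-1.6689,3.2091)

-1.67 3.21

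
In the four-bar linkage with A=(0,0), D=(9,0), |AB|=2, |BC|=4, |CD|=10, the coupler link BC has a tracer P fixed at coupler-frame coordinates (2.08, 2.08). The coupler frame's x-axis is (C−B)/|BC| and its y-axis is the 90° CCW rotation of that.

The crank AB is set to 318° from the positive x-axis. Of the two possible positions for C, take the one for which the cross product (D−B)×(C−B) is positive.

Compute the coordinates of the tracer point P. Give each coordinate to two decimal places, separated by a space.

A=(0,0), D=(9.00,0)
B = A + 2.00·(cos318°, sin318°) = (1.4863, -1.3383)
|BD| = 7.6320
circle(B,4.00) ∩ circle(D,10.00): a=-1.6872, h=3.6268
  candidates: C₊=(-0.8107,1.9365) cross=27.679; C₋=(0.4612,-5.2047) cross=-27.679
  mode + wants cross > 0 → take C=(-0.8107,1.9365) (cross=27.679)
ex = (C−B)/|BC| = (-0.5743,0.8187); ey = (-0.8187,-0.5743)
P = B + 2.08·ex + 2.08·ey = (-1.4110,-0.8299)

-1.41 -0.83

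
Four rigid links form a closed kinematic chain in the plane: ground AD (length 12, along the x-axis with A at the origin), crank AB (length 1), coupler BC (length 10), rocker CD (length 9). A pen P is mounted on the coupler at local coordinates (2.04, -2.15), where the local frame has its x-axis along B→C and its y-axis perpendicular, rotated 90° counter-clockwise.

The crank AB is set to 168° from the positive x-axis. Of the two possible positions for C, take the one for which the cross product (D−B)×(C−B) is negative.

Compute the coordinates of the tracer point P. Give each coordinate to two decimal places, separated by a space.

-1.04 -2.76

A=(0,0), D=(12.00,0)
B = A + 1.00·(cos168°, sin168°) = (-0.9781, 0.2079)
|BD| = 12.9798
circle(B,10.00) ∩ circle(D,9.00): a=7.2218, h=6.9170
  candidates: C₊=(6.3535,7.0084) cross=89.782; C₋=(6.1319,-6.8239) cross=-89.782
  mode - wants cross < 0 → take C=(6.1319,-6.8239) (cross=-89.782)
ex = (C−B)/|BC| = (0.7110,-0.7032); ey = (0.7032,0.7110)
P = B + 2.04·ex + -2.15·ey = (-1.0395,-2.7553)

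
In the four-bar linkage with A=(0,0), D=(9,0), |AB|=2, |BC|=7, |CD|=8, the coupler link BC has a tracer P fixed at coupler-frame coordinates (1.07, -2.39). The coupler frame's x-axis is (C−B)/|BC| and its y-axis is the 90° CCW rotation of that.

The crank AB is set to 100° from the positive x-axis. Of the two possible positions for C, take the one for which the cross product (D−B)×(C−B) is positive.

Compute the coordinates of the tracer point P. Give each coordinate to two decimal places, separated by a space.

2.07 0.97

A=(0,0), D=(9.00,0)
B = A + 2.00·(cos100°, sin100°) = (-0.3473, 1.9696)
|BD| = 9.5526
circle(B,7.00) ∩ circle(D,8.00): a=3.9911, h=5.7507
  candidates: C₊=(4.7438,6.7738) cross=54.934; C₋=(2.3724,-4.4805) cross=-54.934
  mode + wants cross > 0 → take C=(4.7438,6.7738) (cross=54.934)
ex = (C−B)/|BC| = (0.7273,0.6863); ey = (-0.6863,0.7273)
P = B + 1.07·ex + -2.39·ey = (2.0712,0.9657)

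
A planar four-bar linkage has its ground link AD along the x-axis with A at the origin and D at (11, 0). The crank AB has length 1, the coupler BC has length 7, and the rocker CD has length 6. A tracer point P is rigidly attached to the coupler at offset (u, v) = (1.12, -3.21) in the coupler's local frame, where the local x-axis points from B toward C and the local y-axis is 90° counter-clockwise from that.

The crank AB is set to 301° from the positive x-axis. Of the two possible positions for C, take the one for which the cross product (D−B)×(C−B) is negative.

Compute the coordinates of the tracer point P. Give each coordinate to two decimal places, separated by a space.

-0.02 -4.22

A=(0,0), D=(11.00,0)
B = A + 1.00·(cos301°, sin301°) = (0.5150, -0.8572)
|BD| = 10.5199
circle(B,7.00) ∩ circle(D,6.00): a=5.8778, h=3.8014
  candidates: C₊=(6.0636,3.4106) cross=39.991; C₋=(6.6831,-4.1670) cross=-39.991
  mode - wants cross < 0 → take C=(6.6831,-4.1670) (cross=-39.991)
ex = (C−B)/|BC| = (0.8811,-0.4728); ey = (0.4728,0.8811)
P = B + 1.12·ex + -3.21·ey = (-0.0159,-4.2152)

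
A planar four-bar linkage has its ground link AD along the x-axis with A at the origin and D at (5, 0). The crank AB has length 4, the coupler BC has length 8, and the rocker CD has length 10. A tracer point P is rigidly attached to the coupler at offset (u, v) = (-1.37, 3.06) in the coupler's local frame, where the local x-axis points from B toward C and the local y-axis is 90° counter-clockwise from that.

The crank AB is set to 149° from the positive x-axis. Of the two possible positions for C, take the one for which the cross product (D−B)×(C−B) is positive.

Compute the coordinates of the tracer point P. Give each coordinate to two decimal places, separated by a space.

-6.76 2.41

A=(0,0), D=(5.00,0)
B = A + 4.00·(cos149°, sin149°) = (-3.4287, 2.0602)
|BD| = 8.6768
circle(B,8.00) ∩ circle(D,10.00): a=2.2639, h=7.6730
  candidates: C₊=(0.5923,8.9762) cross=66.577; C₋=(-3.0513,-5.9309) cross=-66.577
  mode + wants cross > 0 → take C=(0.5923,8.9762) (cross=66.577)
ex = (C−B)/|BC| = (0.5026,0.8645); ey = (-0.8645,0.5026)
P = B + -1.37·ex + 3.06·ey = (-6.7627,2.4138)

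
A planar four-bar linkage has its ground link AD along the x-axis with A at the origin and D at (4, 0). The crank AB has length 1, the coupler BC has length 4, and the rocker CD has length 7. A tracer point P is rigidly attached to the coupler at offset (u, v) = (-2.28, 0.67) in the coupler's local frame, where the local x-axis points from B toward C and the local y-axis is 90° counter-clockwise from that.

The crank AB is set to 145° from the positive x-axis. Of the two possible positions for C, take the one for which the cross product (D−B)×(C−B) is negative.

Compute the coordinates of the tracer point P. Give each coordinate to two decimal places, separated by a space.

0.62 2.47

A=(0,0), D=(4.00,0)
B = A + 1.00·(cos145°, sin145°) = (-0.8192, 0.5736)
|BD| = 4.8532
circle(B,4.00) ∩ circle(D,7.00): a=-0.9733, h=3.8798
  candidates: C₊=(-1.3271,4.5412) cross=18.829; C₋=(-2.2441,-3.1640) cross=-18.829
  mode - wants cross < 0 → take C=(-2.2441,-3.1640) (cross=-18.829)
ex = (C−B)/|BC| = (-0.3562,-0.9344); ey = (0.9344,-0.3562)
P = B + -2.28·ex + 0.67·ey = (0.6191,2.4653)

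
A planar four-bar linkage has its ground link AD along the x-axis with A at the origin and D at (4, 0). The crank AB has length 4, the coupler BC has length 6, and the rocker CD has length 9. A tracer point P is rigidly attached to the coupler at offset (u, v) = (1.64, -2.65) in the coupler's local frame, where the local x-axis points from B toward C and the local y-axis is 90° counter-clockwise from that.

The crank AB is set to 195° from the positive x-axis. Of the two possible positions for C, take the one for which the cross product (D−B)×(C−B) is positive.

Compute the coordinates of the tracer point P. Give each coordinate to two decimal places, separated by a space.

-1.12 0.45

A=(0,0), D=(4.00,0)
B = A + 4.00·(cos195°, sin195°) = (-3.8637, -1.0353)
|BD| = 7.9316
circle(B,6.00) ∩ circle(D,9.00): a=1.1290, h=5.8928
  candidates: C₊=(-3.5135,4.9545) cross=46.739; C₋=(-1.9752,-6.7303) cross=-46.739
  mode + wants cross > 0 → take C=(-3.5135,4.9545) (cross=46.739)
ex = (C−B)/|BC| = (0.0584,0.9983); ey = (-0.9983,0.0584)
P = B + 1.64·ex + -2.65·ey = (-1.1225,0.4473)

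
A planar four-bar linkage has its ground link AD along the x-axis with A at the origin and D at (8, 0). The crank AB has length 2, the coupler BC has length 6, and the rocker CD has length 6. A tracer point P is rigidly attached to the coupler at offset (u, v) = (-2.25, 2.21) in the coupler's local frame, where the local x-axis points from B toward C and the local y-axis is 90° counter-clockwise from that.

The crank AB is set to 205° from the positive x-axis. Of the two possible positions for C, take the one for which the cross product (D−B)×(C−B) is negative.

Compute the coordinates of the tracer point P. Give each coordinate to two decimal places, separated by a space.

A=(0,0), D=(8.00,0)
B = A + 2.00·(cos205°, sin205°) = (-1.8126, -0.8452)
|BD| = 9.8490
circle(B,6.00) ∩ circle(D,6.00): a=4.9245, h=3.4278
  candidates: C₊=(2.7995,2.9925) cross=33.760; C₋=(3.3879,-3.8377) cross=-33.760
  mode - wants cross < 0 → take C=(3.3879,-3.8377) (cross=-33.760)
ex = (C−B)/|BC| = (0.8667,-0.4987); ey = (0.4987,0.8667)
P = B + -2.25·ex + 2.21·ey = (-2.6606,2.1925)

-2.66 2.19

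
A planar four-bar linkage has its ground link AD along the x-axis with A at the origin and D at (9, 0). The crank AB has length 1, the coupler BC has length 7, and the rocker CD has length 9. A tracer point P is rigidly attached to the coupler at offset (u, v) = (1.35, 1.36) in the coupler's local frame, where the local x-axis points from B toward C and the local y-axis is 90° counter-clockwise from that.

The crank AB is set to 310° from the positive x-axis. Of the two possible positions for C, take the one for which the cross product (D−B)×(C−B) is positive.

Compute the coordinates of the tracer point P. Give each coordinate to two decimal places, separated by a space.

A=(0,0), D=(9.00,0)
B = A + 1.00·(cos310°, sin310°) = (0.6428, -0.7660)
|BD| = 8.3922
circle(B,7.00) ∩ circle(D,9.00): a=2.2896, h=6.6150
  candidates: C₊=(2.3190,6.0303) cross=55.514; C₋=(3.5266,-7.1444) cross=-55.514
  mode + wants cross > 0 → take C=(2.3190,6.0303) (cross=55.514)
ex = (C−B)/|BC| = (0.2395,0.9709); ey = (-0.9709,0.2395)
P = B + 1.35·ex + 1.36·ey = (-0.3544,0.8703)

-0.35 0.87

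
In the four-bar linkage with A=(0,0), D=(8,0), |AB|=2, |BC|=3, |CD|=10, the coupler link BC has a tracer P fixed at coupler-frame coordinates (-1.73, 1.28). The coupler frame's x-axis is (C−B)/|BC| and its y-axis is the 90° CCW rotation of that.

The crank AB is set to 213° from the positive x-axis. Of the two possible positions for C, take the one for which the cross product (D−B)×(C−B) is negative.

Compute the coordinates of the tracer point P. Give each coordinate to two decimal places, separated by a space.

-0.72 0.84

A=(0,0), D=(8.00,0)
B = A + 2.00·(cos213°, sin213°) = (-1.6773, -1.0893)
|BD| = 9.7385
circle(B,3.00) ∩ circle(D,10.00): a=0.1970, h=2.9935
  candidates: C₊=(-1.8164,1.9075) cross=29.152; C₋=(-1.1467,-4.0420) cross=-29.152
  mode - wants cross < 0 → take C=(-1.1467,-4.0420) (cross=-29.152)
ex = (C−B)/|BC| = (0.1769,-0.9842); ey = (0.9842,0.1769)
P = B + -1.73·ex + 1.28·ey = (-0.7235,0.8398)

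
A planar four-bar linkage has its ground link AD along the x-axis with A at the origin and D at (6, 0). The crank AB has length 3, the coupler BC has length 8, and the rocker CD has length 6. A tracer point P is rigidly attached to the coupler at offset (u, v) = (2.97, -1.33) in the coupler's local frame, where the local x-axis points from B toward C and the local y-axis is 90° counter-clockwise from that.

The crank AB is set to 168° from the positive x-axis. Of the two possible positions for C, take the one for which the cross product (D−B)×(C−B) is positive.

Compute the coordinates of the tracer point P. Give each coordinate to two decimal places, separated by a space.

0.24 1.35

A=(0,0), D=(6.00,0)
B = A + 3.00·(cos168°, sin168°) = (-2.9344, 0.6237)
|BD| = 8.9562
circle(B,8.00) ∩ circle(D,6.00): a=6.0413, h=5.2443
  candidates: C₊=(3.4574,5.4346) cross=46.969; C₋=(2.7269,-5.0286) cross=-46.969
  mode + wants cross > 0 → take C=(3.4574,5.4346) (cross=46.969)
ex = (C−B)/|BC| = (0.7990,0.6014); ey = (-0.6014,0.7990)
P = B + 2.97·ex + -1.33·ey = (0.2383,1.3471)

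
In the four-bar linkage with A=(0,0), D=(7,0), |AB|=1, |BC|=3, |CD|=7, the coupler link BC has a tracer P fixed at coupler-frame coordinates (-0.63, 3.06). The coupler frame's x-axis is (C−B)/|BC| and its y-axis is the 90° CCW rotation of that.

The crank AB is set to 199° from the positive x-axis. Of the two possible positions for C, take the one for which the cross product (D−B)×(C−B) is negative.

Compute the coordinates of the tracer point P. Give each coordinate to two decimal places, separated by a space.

1.33 1.81

A=(0,0), D=(7.00,0)
B = A + 1.00·(cos199°, sin199°) = (-0.9455, -0.3256)
|BD| = 7.9522
circle(B,3.00) ∩ circle(D,7.00): a=1.4611, h=2.6202
  candidates: C₊=(0.4070,2.3522) cross=20.836; C₋=(0.6216,-2.8837) cross=-20.836
  mode - wants cross < 0 → take C=(0.6216,-2.8837) (cross=-20.836)
ex = (C−B)/|BC| = (0.5224,-0.8527); ey = (0.8527,0.5224)
P = B + -0.63·ex + 3.06·ey = (1.3347,1.8101)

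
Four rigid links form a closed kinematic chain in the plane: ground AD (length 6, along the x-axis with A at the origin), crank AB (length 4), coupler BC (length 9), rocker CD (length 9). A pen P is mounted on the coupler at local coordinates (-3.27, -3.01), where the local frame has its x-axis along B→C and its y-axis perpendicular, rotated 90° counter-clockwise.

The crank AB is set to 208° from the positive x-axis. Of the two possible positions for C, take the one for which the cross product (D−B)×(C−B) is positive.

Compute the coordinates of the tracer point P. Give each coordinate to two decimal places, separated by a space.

A=(0,0), D=(6.00,0)
B = A + 4.00·(cos208°, sin208°) = (-3.5318, -1.8779)
|BD| = 9.7150
circle(B,9.00) ∩ circle(D,9.00): a=4.8575, h=7.5766
  candidates: C₊=(-0.2304,6.4947) cross=73.607; C₋=(2.6986,-8.3726) cross=-73.607
  mode + wants cross > 0 → take C=(-0.2304,6.4947) (cross=73.607)
ex = (C−B)/|BC| = (0.3668,0.9303); ey = (-0.9303,0.3668)
P = B + -3.27·ex + -3.01·ey = (-1.9311,-6.0241)

-1.93 -6.02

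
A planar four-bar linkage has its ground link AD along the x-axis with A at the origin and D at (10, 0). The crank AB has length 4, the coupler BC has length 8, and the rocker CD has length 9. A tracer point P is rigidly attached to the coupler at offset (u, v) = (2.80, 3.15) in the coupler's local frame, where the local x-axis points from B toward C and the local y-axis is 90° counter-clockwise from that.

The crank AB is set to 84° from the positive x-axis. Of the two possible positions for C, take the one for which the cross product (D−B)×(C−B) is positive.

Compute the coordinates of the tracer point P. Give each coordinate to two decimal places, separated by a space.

0.95 8.16

A=(0,0), D=(10.00,0)
B = A + 4.00·(cos84°, sin84°) = (0.4181, 3.9781)
|BD| = 10.3749
circle(B,8.00) ∩ circle(D,9.00): a=4.3681, h=6.7022
  candidates: C₊=(7.0222,8.4931) cross=69.534; C₋=(1.8825,-3.8867) cross=-69.534
  mode + wants cross > 0 → take C=(7.0222,8.4931) (cross=69.534)
ex = (C−B)/|BC| = (0.8255,0.5644); ey = (-0.5644,0.8255)
P = B + 2.80·ex + 3.15·ey = (0.9518,8.1587)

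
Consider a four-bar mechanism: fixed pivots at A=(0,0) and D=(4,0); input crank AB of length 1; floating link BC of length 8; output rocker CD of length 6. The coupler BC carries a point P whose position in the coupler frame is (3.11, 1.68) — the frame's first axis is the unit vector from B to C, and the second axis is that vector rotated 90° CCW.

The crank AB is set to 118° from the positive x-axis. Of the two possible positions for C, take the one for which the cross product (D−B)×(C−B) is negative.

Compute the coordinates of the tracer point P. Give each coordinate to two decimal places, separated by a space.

2.57 -0.93

A=(0,0), D=(4.00,0)
B = A + 1.00·(cos118°, sin118°) = (-0.4695, 0.8829)
|BD| = 4.5559
circle(B,8.00) ∩ circle(D,6.00): a=5.3509, h=5.9471
  candidates: C₊=(5.9326,5.6803) cross=27.094; C₋=(3.6274,-5.9884) cross=-27.094
  mode - wants cross < 0 → take C=(3.6274,-5.9884) (cross=-27.094)
ex = (C−B)/|BC| = (0.5121,-0.8589); ey = (0.8589,0.5121)
P = B + 3.11·ex + 1.68·ey = (2.5662,-0.9280)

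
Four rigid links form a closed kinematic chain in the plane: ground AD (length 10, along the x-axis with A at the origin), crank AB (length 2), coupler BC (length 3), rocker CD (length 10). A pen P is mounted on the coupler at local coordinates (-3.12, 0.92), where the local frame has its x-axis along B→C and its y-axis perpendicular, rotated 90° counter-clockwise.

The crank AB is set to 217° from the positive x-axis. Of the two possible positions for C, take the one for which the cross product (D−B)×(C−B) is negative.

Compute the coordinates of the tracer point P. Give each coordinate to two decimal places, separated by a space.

A=(0,0), D=(10.00,0)
B = A + 2.00·(cos217°, sin217°) = (-1.5973, -1.2036)
|BD| = 11.6596
circle(B,3.00) ∩ circle(D,10.00): a=1.9274, h=2.2989
  candidates: C₊=(0.0825,1.2820) cross=26.805; C₋=(0.5572,-3.2913) cross=-26.805
  mode - wants cross < 0 → take C=(0.5572,-3.2913) (cross=-26.805)
ex = (C−B)/|BC| = (0.7181,-0.6959); ey = (0.6959,0.7181)
P = B + -3.12·ex + 0.92·ey = (-3.1977,1.6283)

-3.20 1.63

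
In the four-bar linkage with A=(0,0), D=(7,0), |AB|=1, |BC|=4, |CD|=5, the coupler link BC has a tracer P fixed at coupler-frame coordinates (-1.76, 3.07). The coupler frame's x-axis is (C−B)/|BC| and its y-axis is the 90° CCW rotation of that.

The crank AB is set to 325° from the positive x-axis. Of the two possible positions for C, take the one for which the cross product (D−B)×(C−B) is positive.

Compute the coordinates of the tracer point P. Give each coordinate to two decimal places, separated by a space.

A=(0,0), D=(7.00,0)
B = A + 1.00·(cos325°, sin325°) = (0.8192, -0.5736)
|BD| = 6.2074
circle(B,4.00) ∩ circle(D,5.00): a=2.3788, h=3.2158
  candidates: C₊=(2.8906,2.8483) cross=19.962; C₋=(3.4849,-3.5558) cross=-19.962
  mode + wants cross > 0 → take C=(2.8906,2.8483) (cross=19.962)
ex = (C−B)/|BC| = (0.5179,0.8555); ey = (-0.8555,0.5179)
P = B + -1.76·ex + 3.07·ey = (-2.7186,-0.4894)

-2.72 -0.49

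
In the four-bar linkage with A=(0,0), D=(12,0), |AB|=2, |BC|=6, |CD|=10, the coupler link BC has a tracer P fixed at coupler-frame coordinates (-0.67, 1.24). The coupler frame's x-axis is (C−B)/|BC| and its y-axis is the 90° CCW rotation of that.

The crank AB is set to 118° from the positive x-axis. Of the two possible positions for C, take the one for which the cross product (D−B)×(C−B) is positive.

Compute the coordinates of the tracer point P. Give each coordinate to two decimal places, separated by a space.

A=(0,0), D=(12.00,0)
B = A + 2.00·(cos118°, sin118°) = (-0.9389, 1.7659)
|BD| = 13.0589
circle(B,6.00) ∩ circle(D,10.00): a=4.0790, h=4.4002
  candidates: C₊=(3.6976,5.5741) cross=57.462; C₋=(2.5076,-3.1455) cross=-57.462
  mode + wants cross > 0 → take C=(3.6976,5.5741) (cross=57.462)
ex = (C−B)/|BC| = (0.7728,0.6347); ey = (-0.6347,0.7728)
P = B + -0.67·ex + 1.24·ey = (-2.2437,2.2989)

-2.24 2.30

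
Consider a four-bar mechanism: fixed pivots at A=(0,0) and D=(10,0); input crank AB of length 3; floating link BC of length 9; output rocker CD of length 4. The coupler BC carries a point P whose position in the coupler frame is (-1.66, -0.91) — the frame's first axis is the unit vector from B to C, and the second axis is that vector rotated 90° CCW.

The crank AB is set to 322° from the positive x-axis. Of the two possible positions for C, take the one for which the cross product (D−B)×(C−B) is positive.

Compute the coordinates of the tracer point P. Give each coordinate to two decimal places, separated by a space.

A=(0,0), D=(10.00,0)
B = A + 3.00·(cos322°, sin322°) = (2.3640, -1.8470)
|BD| = 7.8562
circle(B,9.00) ∩ circle(D,4.00): a=8.0650, h=3.9945
  candidates: C₊=(9.2638,3.9317) cross=31.382; C₋=(11.1421,-3.8335) cross=-31.382
  mode + wants cross > 0 → take C=(9.2638,3.9317) (cross=31.382)
ex = (C−B)/|BC| = (0.7666,0.6421); ey = (-0.6421,0.7666)
P = B + -1.66·ex + -0.91·ey = (1.6757,-3.6105)

1.68 -3.61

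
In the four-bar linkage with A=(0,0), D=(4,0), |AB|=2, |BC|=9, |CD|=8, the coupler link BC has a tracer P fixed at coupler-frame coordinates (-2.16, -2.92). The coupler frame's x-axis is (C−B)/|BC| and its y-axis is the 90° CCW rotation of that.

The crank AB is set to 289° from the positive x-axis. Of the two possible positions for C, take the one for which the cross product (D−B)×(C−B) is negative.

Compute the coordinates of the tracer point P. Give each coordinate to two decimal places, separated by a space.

-2.76 -3.15

A=(0,0), D=(4.00,0)
B = A + 2.00·(cos289°, sin289°) = (0.6511, -1.8910)
|BD| = 3.8459
circle(B,9.00) ∩ circle(D,8.00): a=4.1331, h=7.9948
  candidates: C₊=(0.3190,7.1028) cross=30.747; C₋=(8.1812,-6.8204) cross=-30.747
  mode - wants cross < 0 → take C=(8.1812,-6.8204) (cross=-30.747)
ex = (C−B)/|BC| = (0.8367,-0.5477); ey = (0.5477,0.8367)
P = B + -2.16·ex + -2.92·ey = (-2.7554,-3.1511)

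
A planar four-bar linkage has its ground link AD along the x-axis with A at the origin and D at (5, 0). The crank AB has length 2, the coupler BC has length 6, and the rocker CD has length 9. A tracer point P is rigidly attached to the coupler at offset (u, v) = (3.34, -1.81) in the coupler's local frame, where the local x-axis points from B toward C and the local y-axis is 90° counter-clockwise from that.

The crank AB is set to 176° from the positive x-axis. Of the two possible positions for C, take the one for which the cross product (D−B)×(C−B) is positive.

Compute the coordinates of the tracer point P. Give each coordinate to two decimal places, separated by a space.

0.03 3.35

A=(0,0), D=(5.00,0)
B = A + 2.00·(cos176°, sin176°) = (-1.9951, 0.1395)
|BD| = 6.9965
circle(B,6.00) ∩ circle(D,9.00): a=0.2824, h=5.9934
  candidates: C₊=(-1.5933,6.1260) cross=41.933; C₋=(-1.8323,-5.8583) cross=-41.933
  mode + wants cross > 0 → take C=(-1.5933,6.1260) (cross=41.933)
ex = (C−B)/|BC| = (0.0670,0.9978); ey = (-0.9978,0.0670)
P = B + 3.34·ex + -1.81·ey = (0.0345,3.3508)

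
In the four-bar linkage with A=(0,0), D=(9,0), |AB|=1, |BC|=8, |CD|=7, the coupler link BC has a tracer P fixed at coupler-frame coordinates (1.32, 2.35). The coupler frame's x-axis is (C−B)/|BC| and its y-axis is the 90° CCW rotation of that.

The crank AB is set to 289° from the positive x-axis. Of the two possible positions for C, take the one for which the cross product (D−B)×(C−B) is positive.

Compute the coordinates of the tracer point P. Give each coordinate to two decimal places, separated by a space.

-0.86 1.47

A=(0,0), D=(9.00,0)
B = A + 1.00·(cos289°, sin289°) = (0.3256, -0.9455)
|BD| = 8.7258
circle(B,8.00) ∩ circle(D,7.00): a=5.2224, h=6.0602
  candidates: C₊=(4.8606,5.6449) cross=52.880; C₋=(6.1739,-6.4042) cross=-52.880
  mode + wants cross > 0 → take C=(4.8606,5.6449) (cross=52.880)
ex = (C−B)/|BC| = (0.5669,0.8238); ey = (-0.8238,0.5669)
P = B + 1.32·ex + 2.35·ey = (-0.8621,1.4741)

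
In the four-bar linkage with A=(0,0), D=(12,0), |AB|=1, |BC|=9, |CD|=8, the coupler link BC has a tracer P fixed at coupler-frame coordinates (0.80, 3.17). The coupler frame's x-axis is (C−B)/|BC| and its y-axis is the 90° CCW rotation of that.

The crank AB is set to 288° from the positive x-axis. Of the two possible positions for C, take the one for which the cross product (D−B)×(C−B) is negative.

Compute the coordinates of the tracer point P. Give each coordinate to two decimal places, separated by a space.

A=(0,0), D=(12.00,0)
B = A + 1.00·(cos288°, sin288°) = (0.3090, -0.9511)
|BD| = 11.7296
circle(B,9.00) ∩ circle(D,8.00): a=6.5895, h=6.1302
  candidates: C₊=(6.3797,5.6932) cross=71.904; C₋=(7.3738,-6.5268) cross=-71.904
  mode - wants cross < 0 → take C=(7.3738,-6.5268) (cross=-71.904)
ex = (C−B)/|BC| = (0.7850,-0.6195); ey = (0.6195,0.7850)
P = B + 0.80·ex + 3.17·ey = (2.9009,1.0417)

2.90 1.04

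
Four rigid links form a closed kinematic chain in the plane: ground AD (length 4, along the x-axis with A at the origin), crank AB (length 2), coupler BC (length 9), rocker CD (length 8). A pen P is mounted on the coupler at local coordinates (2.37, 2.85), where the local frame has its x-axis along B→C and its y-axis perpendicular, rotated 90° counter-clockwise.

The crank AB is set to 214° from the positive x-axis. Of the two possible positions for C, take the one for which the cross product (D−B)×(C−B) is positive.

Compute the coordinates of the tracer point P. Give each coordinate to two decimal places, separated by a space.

A=(0,0), D=(4.00,0)
B = A + 2.00·(cos214°, sin214°) = (-1.6581, -1.1184)
|BD| = 5.7675
circle(B,9.00) ∩ circle(D,8.00): a=4.3575, h=7.8748
  candidates: C₊=(1.0898,7.4519) cross=45.418; C₋=(4.1437,-7.9987) cross=-45.418
  mode + wants cross > 0 → take C=(1.0898,7.4519) (cross=45.418)
ex = (C−B)/|BC| = (0.3053,0.9523); ey = (-0.9523,0.3053)
P = B + 2.37·ex + 2.85·ey = (-3.6484,2.0086)

-3.65 2.01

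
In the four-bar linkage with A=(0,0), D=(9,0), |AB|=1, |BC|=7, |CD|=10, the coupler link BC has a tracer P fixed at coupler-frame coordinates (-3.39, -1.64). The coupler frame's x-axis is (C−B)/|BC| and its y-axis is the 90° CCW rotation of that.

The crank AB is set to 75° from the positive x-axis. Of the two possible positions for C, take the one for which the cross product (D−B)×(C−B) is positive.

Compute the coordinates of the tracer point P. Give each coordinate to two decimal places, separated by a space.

A=(0,0), D=(9.00,0)
B = A + 1.00·(cos75°, sin75°) = (0.2588, 0.9659)
|BD| = 8.7944
circle(B,7.00) ∩ circle(D,10.00): a=1.4976, h=6.8379
  candidates: C₊=(2.4984,7.5980) cross=60.135; C₋=(0.9963,-5.9951) cross=-60.135
  mode + wants cross > 0 → take C=(2.4984,7.5980) (cross=60.135)
ex = (C−B)/|BC| = (0.3199,0.9474); ey = (-0.9474,0.3199)
P = B + -3.39·ex + -1.64·ey = (0.7280,-2.7706)

0.73 -2.77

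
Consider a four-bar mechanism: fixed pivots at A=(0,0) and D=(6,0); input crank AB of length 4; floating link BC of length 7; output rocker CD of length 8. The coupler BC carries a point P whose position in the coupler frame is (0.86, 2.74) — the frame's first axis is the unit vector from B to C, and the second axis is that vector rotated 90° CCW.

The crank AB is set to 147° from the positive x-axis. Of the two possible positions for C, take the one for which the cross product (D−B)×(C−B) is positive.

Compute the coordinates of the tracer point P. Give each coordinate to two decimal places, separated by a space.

A=(0,0), D=(6.00,0)
B = A + 4.00·(cos147°, sin147°) = (-3.3547, 2.1786)
|BD| = 9.6050
circle(B,7.00) ∩ circle(D,8.00): a=4.0217, h=5.7294
  candidates: C₊=(1.8617,6.8465) cross=55.031; C₋=(-0.7373,-4.3137) cross=-55.031
  mode + wants cross > 0 → take C=(1.8617,6.8465) (cross=55.031)
ex = (C−B)/|BC| = (0.7452,0.6668); ey = (-0.6668,0.7452)
P = B + 0.86·ex + 2.74·ey = (-4.5410,4.7939)

-4.54 4.79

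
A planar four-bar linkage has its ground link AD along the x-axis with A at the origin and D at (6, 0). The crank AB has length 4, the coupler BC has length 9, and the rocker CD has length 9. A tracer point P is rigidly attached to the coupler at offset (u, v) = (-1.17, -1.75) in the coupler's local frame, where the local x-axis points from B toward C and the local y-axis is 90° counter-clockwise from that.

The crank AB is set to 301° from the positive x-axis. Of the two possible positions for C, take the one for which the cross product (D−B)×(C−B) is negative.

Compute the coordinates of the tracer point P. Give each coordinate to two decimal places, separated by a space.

A=(0,0), D=(6.00,0)
B = A + 4.00·(cos301°, sin301°) = (2.0602, -3.4287)
|BD| = 5.2229
circle(B,9.00) ∩ circle(D,9.00): a=2.6114, h=8.6128
  candidates: C₊=(-1.6240,4.7827) cross=44.983; C₋=(9.6842,-8.2114) cross=-44.983
  mode - wants cross < 0 → take C=(9.6842,-8.2114) (cross=-44.983)
ex = (C−B)/|BC| = (0.8471,-0.5314); ey = (0.5314,0.8471)
P = B + -1.17·ex + -1.75·ey = (0.1391,-4.2894)

0.14 -4.29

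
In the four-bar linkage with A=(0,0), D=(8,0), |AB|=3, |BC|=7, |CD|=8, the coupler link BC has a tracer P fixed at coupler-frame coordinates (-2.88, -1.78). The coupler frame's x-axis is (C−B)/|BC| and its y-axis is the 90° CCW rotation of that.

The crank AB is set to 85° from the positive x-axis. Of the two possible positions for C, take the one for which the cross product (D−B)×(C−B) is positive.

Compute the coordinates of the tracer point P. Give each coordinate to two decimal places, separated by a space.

A=(0,0), D=(8.00,0)
B = A + 3.00·(cos85°, sin85°) = (0.2615, 2.9886)
|BD| = 8.2956
circle(B,7.00) ∩ circle(D,8.00): a=3.2437, h=6.2031
  candidates: C₊=(5.5221,7.6066) cross=51.458; C₋=(1.0526,-3.9666) cross=-51.458
  mode + wants cross > 0 → take C=(5.5221,7.6066) (cross=51.458)
ex = (C−B)/|BC| = (0.7515,0.6597); ey = (-0.6597,0.7515)
P = B + -2.88·ex + -1.78·ey = (-0.7286,-0.2491)

-0.73 -0.25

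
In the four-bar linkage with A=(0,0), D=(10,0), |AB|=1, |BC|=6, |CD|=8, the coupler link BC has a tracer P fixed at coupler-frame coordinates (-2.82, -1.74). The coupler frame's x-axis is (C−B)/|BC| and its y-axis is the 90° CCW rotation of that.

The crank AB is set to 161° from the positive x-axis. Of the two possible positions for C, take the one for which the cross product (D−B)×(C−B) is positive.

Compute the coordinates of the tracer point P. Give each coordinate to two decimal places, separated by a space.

-1.77 -2.88

A=(0,0), D=(10.00,0)
B = A + 1.00·(cos161°, sin161°) = (-0.9455, 0.3256)
|BD| = 10.9504
circle(B,6.00) ∩ circle(D,8.00): a=4.1967, h=4.2881
  candidates: C₊=(3.3768,4.4870) cross=46.956; C₋=(3.1218,-4.0854) cross=-46.956
  mode + wants cross > 0 → take C=(3.3768,4.4870) (cross=46.956)
ex = (C−B)/|BC| = (0.7204,0.6936); ey = (-0.6936,0.7204)
P = B + -2.82·ex + -1.74·ey = (-1.7702,-2.8838)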